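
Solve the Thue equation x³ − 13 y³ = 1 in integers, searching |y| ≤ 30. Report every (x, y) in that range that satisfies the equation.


The equation is x³ - 13y³ = 1. For fixed y, x³ = 13·y³ + 1, so a solution requires the RHS to be a perfect cube.
Strategy: iterate y from -30 to 30, compute RHS = 13·y³ + 1, and check whether it is a (positive or negative) perfect cube.
Check small values of y:
  y = 0: RHS = 1 = (1)³ ⇒ x = 1 works.
  y = 1: RHS = 14 is not a perfect cube.
  y = -1: RHS = -12 is not a perfect cube.
  y = 2: RHS = 105 is not a perfect cube.
  y = -2: RHS = -103 is not a perfect cube.
  y = 3: RHS = 352 is not a perfect cube.
  y = -3: RHS = -350 is not a perfect cube.
Continuing the search up to |y| = 30 finds no further solutions beyond those listed.
Collected solutions: (1, 0).

Solutions (with |y| ≤ 30): (1, 0).


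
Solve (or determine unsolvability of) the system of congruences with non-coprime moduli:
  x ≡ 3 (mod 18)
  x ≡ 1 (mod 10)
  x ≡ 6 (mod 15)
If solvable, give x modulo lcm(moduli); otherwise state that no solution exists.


Moduli 18, 10, 15 are not pairwise coprime, so CRT works modulo lcm(m_i) when all pairwise compatibility conditions hold.
Pairwise compatibility: gcd(m_i, m_j) must divide a_i - a_j for every pair.
Merge one congruence at a time:
  Start: x ≡ 3 (mod 18).
  Combine with x ≡ 1 (mod 10): gcd(18, 10) = 2; 1 - 3 = -2, which IS divisible by 2, so compatible.
    Write x = 3 + 18·t and substitute into x ≡ 1 (mod 10): 18·t ≡ 1 − 3 = -2 (mod 10).
    Divide the congruence (and modulus) by g = 2: 9·t ≡ -1 (mod 5).
    Reduce coefficients mod 5: 4·t ≡ 4 (mod 5).
    The inverse of 4 mod 5 is 4 (since 4·4 = 16 = 3·5 + 1), so t ≡ 4·4 = 16 ≡ 1 (mod 5).
    Then x = 3 + 18·1 = 21, valid modulo lcm(18, 10) = 90: x ≡ 21 (mod 90).
  Combine with x ≡ 6 (mod 15): gcd(90, 15) = 15; 6 - 21 = -15, which IS divisible by 15, so compatible.
    Write x = 21 + 90·t and substitute into x ≡ 6 (mod 15): 90·t ≡ 6 − 21 = -15 (mod 15).
    Divide the congruence (and modulus) by g = 15: 6·t ≡ -1 (mod 1).
    Modulo 1 every t works; take t = 0.
    Then x = 21 + 90·0 = 21, valid modulo lcm(90, 15) = 90: x ≡ 21 (mod 90).
Verify: 21 mod 18 = 3, 21 mod 10 = 1, 21 mod 15 = 6.

x ≡ 21 (mod 90).


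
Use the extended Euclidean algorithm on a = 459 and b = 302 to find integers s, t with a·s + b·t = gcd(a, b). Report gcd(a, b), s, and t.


Euclidean algorithm on (459, 302) — divide until remainder is 0:
  459 = 1 · 302 + 157
  302 = 1 · 157 + 145
  157 = 1 · 145 + 12
  145 = 12 · 12 + 1
  12 = 12 · 1 + 0
gcd(459, 302) = 1.
Track Bezout coefficients alongside the remainders: start with r₀ = 459 = a·1 + b·0 (s = 1, t = 0) and r₁ = 302 = a·0 + b·1 (s = 0, t = 1); each new remainder r_{k+1} = r_{k-1} − q_k·r_k inherits s_{k+1} = s_{k-1} − q_k·s_k, t_{k+1} = t_{k-1} − q_k·t_k, so r_k = a·s_k + b·t_k at every step:
  q = 1: r = 157, s = 1 − 1·0 = 1, t = 0 − 1·1 = -1  (check: 459·1 + 302·(-1) = 157)
  q = 1: r = 145, s = 0 − 1·1 = -1, t = 1 − 1·(-1) = 2  (check: 459·(-1) + 302·2 = 145)
  q = 1: r = 12, s = 1 − 1·(-1) = 2, t = -1 − 1·2 = -3  (check: 459·2 + 302·(-3) = 12)
  q = 12: r = 1, s = -1 − 12·2 = -25, t = 2 − 12·(-3) = 38  (check: 459·(-25) + 302·38 = 1)
The row with r = 1 (the gcd) gives the Bezout coefficients s = -25, t = 38.
Result: 459 · (-25) + 302 · (38) = 1.

gcd(459, 302) = 1; s = -25, t = 38 (check: 459·(-25) + 302·38 = 1).


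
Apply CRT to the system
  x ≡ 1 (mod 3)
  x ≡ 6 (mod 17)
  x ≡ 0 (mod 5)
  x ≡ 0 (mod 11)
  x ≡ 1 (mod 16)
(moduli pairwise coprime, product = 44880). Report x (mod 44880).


Product of moduli M = 3 · 17 · 5 · 11 · 16 = 44880.
Merge one congruence at a time:
  Start: x ≡ 1 (mod 3).
  Combine with x ≡ 6 (mod 17); new modulus lcm = 51.
    Write x = 1 + 3·t and substitute into x ≡ 6 (mod 17): 3·t ≡ 6 − 1 = 5 (mod 17).
    The inverse of 3 mod 17 is 6 (since 3·6 = 18 = 1·17 + 1), so t ≡ 6·5 = 30 ≡ 13 (mod 17).
    Then x = 1 + 3·13 = 40, valid modulo lcm(3, 17) = 51: x ≡ 40 (mod 51).
  Combine with x ≡ 0 (mod 5); new modulus lcm = 255.
    Write x = 40 + 51·t and substitute into x ≡ 0 (mod 5): 51·t ≡ 0 − 40 = -40 (mod 5).
    Reduce coefficients mod 5: 1·t ≡ 0 (mod 5).
    So t ≡ 0 (mod 5).
    Then x = 40 + 51·0 = 40, valid modulo lcm(51, 5) = 255: x ≡ 40 (mod 255).
  Combine with x ≡ 0 (mod 11); new modulus lcm = 2805.
    Write x = 40 + 255·t and substitute into x ≡ 0 (mod 11): 255·t ≡ 0 − 40 = -40 (mod 11).
    Reduce coefficients mod 11: 2·t ≡ 4 (mod 11).
    The inverse of 2 mod 11 is 6 (since 2·6 = 12 = 1·11 + 1), so t ≡ 6·4 = 24 ≡ 2 (mod 11).
    Then x = 40 + 255·2 = 550, valid modulo lcm(255, 11) = 2805: x ≡ 550 (mod 2805).
  Combine with x ≡ 1 (mod 16); new modulus lcm = 44880.
    Write x = 550 + 2805·t and substitute into x ≡ 1 (mod 16): 2805·t ≡ 1 − 550 = -549 (mod 16).
    Reduce coefficients mod 16: 5·t ≡ 11 (mod 16).
    The inverse of 5 mod 16 is 13 (since 5·13 = 65 = 4·16 + 1), so t ≡ 13·11 = 143 ≡ 15 (mod 16).
    Then x = 550 + 2805·15 = 42625, valid modulo lcm(2805, 16) = 44880: x ≡ 42625 (mod 44880).
Verify against each original: 42625 mod 3 = 1, 42625 mod 17 = 6, 42625 mod 5 = 0, 42625 mod 11 = 0, 42625 mod 16 = 1.

x ≡ 42625 (mod 44880).


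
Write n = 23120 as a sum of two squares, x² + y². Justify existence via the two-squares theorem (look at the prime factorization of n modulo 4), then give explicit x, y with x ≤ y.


Step 1: Factor n = 23120 = 2^4 · 5 · 17^2.
Step 2: Check the mod-4 condition on each prime factor: 2 = 2 (special); 5 ≡ 1 (mod 4), exponent 1; 17 ≡ 1 (mod 4), exponent 2.
All primes ≡ 3 (mod 4) appear to even exponent (or don't appear), so by the two-squares theorem n IS expressible as a sum of two squares.
Step 3: Build a representation. Group n = k² · m with k = 4 and m = 5 · 17 · 17 = 1445 (a product of primes ≡ 1 (mod 4)); a representation of m scales to one of n via (k·x)² + (k·y)² = k²(x² + y²). Each prime p ≡ 1 (mod 4) is itself a sum of two squares; find a² by testing p − a² for a perfect square:
  5: 5 − 1² = 4 = 2² ⇒ 5 = 1² + 2².
  17: 17 − 1² = 16 = 4² ⇒ 17 = 1² + 4².
  Combine using the Brahmagupta–Fibonacci identity (a² + b²)(c² + d²) = (ac − bd)² + (ad + bc)² = (ac + bd)² + (ad − bc)²:
  5 · 17 = 85: from (1² + 2²)(1² + 4²), take (1·1 − 2·4, 1·4 + 2·1) = (1 − 8, 4 + 2) = (-7, 6); dropping signs (only squares matter) gives (7, 6); check 7² + 6² = 49 + 36 = 85 ✓.
  85 · 17 = 1445: from (7² + 6²)(1² + 4²), take (7·1 − 6·4, 7·4 + 6·1) = (7 − 24, 28 + 6) = (-17, 34); dropping signs (only squares matter) gives (17, 34); check 17² + 34² = 289 + 1156 = 1445 ✓.
  Scale by k = 4: (4·17, 4·34) = (68, 136).
Step 4: Order so x ≤ y and verify: 68² + 136² = 4624 + 18496 = 23120 = n. ✓

n = 23120 = 68² + 136² (one valid representation with x ≤ y).


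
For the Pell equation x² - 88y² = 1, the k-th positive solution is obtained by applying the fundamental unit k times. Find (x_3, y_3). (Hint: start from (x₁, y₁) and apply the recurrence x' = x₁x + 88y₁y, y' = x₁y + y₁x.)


Step 1: Find the fundamental solution (x₁, y₁) of x² - 88y² = 1.
  Expand √88 as a continued fraction. a₀ = ⌊√88⌋ = 9; iterate m_{k+1} = d_k·a_k − m_k, d_{k+1} = (88 − m_{k+1}²)/d_k, a_{k+1} = ⌊(a₀ + m_{k+1})/d_{k+1}⌋ (starting m₀ = 0, d₀ = 1), with convergents p_k = a_k·p_{k-1} + p_{k-2}, q_k = a_k·q_{k-1} + q_{k-2} (p₋₁ = 1, q₋₁ = 0):
  k = 0: a₀ = 9; p₀/q₀ = 9/1; p₀² − 88·q₀² = 81 − 88 = -7.
  k = 1: m = 9, d = 7, a = ⌊(9 + 9)/7⌋ = 2; p/q = (2·9 + 1)/(2·1 + 0) = 19/2; p² − 88·q² = 361 − 352 = 9.
  k = 2: m = 5, d = 9, a = ⌊(9 + 5)/9⌋ = 1; p/q = (1·19 + 9)/(1·2 + 1) = 28/3; p² − 88·q² = 784 − 792 = -8.
  k = 3: m = 4, d = 8, a = ⌊(9 + 4)/8⌋ = 1; p/q = (1·28 + 19)/(1·3 + 2) = 47/5; p² − 88·q² = 2209 − 2200 = 9.
  k = 4: m = 4, d = 9, a = ⌊(9 + 4)/9⌋ = 1; p/q = (1·47 + 28)/(1·5 + 3) = 75/8; p² − 88·q² = 5625 − 5632 = -7.
  k = 5: m = 5, d = 7, a = ⌊(9 + 5)/7⌋ = 2; p/q = (2·75 + 47)/(2·8 + 5) = 197/21; p² − 88·q² = 38809 − 38808 = 1.
  The first convergent with p² − 88·q² = 1 gives the fundamental solution (x₁, y₁) = (197, 21).
Step 2: Apply the recurrence (x_{n+1}, y_{n+1}) = (x₁x_n + 88y₁y_n, x₁y_n + y₁x_n) repeatedly.
  From (x_1, y_1) = (197, 21): x_2 = 197·197 + 88·21·21 = 77617; y_2 = 197·21 + 21·197 = 8274.
  From (x_2, y_2) = (77617, 8274): x_3 = 197·77617 + 88·21·8274 = 30580901; y_3 = 197·8274 + 21·77617 = 3259935.
Step 3: Verify x_3² - 88·y_3² = 935191505971801 - 935191505971800 = 1 (should be 1). ✓

(x_1, y_1) = (197, 21); (x_3, y_3) = (30580901, 3259935).


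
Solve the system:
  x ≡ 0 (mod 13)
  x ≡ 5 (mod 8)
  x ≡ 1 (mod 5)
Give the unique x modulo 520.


Moduli 13, 8, 5 are pairwise coprime; by CRT there is a unique solution modulo M = 13 · 8 · 5 = 520.
Solve pairwise, accumulating the modulus:
  Start with x ≡ 0 (mod 13).
  Combine with x ≡ 5 (mod 8): since gcd(13, 8) = 1, we get a unique residue mod 104.
    Write x = 0 + 13·t and substitute into x ≡ 5 (mod 8): 13·t ≡ 5 − 0 = 5 (mod 8).
    Reduce coefficients mod 8: 5·t ≡ 5 (mod 8).
    The inverse of 5 mod 8 is 5 (since 5·5 = 25 = 3·8 + 1), so t ≡ 5·5 = 25 ≡ 1 (mod 8).
    Then x = 0 + 13·1 = 13, valid modulo lcm(13, 8) = 104: x ≡ 13 (mod 104).
  Combine with x ≡ 1 (mod 5): since gcd(104, 5) = 1, we get a unique residue mod 520.
    Write x = 13 + 104·t and substitute into x ≡ 1 (mod 5): 104·t ≡ 1 − 13 = -12 (mod 5).
    Reduce coefficients mod 5: 4·t ≡ 3 (mod 5).
    The inverse of 4 mod 5 is 4 (since 4·4 = 16 = 3·5 + 1), so t ≡ 4·3 = 12 ≡ 2 (mod 5).
    Then x = 13 + 104·2 = 221, valid modulo lcm(104, 5) = 520: x ≡ 221 (mod 520).
Verify: 221 mod 13 = 0 ✓, 221 mod 8 = 5 ✓, 221 mod 5 = 1 ✓.

x ≡ 221 (mod 520).


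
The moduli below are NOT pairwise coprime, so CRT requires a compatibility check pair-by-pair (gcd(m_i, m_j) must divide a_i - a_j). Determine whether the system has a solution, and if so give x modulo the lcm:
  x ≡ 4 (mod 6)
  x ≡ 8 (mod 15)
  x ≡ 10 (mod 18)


Moduli 6, 15, 18 are not pairwise coprime, so CRT works modulo lcm(m_i) when all pairwise compatibility conditions hold.
Pairwise compatibility: gcd(m_i, m_j) must divide a_i - a_j for every pair.
Merge one congruence at a time:
  Start: x ≡ 4 (mod 6).
  Combine with x ≡ 8 (mod 15): gcd(6, 15) = 3, and 8 - 4 = 4 is NOT divisible by 3.
    ⇒ system is inconsistent (no integer solution).

No solution (the system is inconsistent).


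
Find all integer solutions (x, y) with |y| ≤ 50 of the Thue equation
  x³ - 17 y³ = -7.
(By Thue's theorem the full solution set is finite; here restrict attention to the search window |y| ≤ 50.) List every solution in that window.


The equation is x³ - 17y³ = -7. For fixed y, x³ = 17·y³ − 7, so a solution requires the RHS to be a perfect cube.
Strategy: iterate y from -50 to 50, compute RHS = 17·y³ − 7, and check whether it is a (positive or negative) perfect cube.
Check small values of y:
  y = 0: RHS = -7 is not a perfect cube.
  y = 1: RHS = 10 is not a perfect cube.
  y = -1: RHS = -24 is not a perfect cube.
  y = 2: RHS = 129 is not a perfect cube.
  y = -2: RHS = -143 is not a perfect cube.
  y = 3: RHS = 452 is not a perfect cube.
  y = -3: RHS = -466 is not a perfect cube.
Continuing the search up to |y| = 50 finds no solutions either.
No (x, y) in the scanned range satisfies the equation.

No integer solutions with |y| ≤ 50.


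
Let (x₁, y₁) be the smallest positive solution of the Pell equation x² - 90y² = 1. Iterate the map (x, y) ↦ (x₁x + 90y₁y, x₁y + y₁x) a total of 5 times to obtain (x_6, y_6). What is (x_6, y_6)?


Step 1: Find the fundamental solution (x₁, y₁) of x² - 90y² = 1.
  Expand √90 as a continued fraction. a₀ = ⌊√90⌋ = 9; iterate m_{k+1} = d_k·a_k − m_k, d_{k+1} = (90 − m_{k+1}²)/d_k, a_{k+1} = ⌊(a₀ + m_{k+1})/d_{k+1}⌋ (starting m₀ = 0, d₀ = 1), with convergents p_k = a_k·p_{k-1} + p_{k-2}, q_k = a_k·q_{k-1} + q_{k-2} (p₋₁ = 1, q₋₁ = 0):
  k = 0: a₀ = 9; p₀/q₀ = 9/1; p₀² − 90·q₀² = 81 − 90 = -9.
  k = 1: m = 9, d = 9, a = ⌊(9 + 9)/9⌋ = 2; p/q = (2·9 + 1)/(2·1 + 0) = 19/2; p² − 90·q² = 361 − 360 = 1.
  The first convergent with p² − 90·q² = 1 gives the fundamental solution (x₁, y₁) = (19, 2).
Step 2: Apply the recurrence (x_{n+1}, y_{n+1}) = (x₁x_n + 90y₁y_n, x₁y_n + y₁x_n) repeatedly.
  From (x_1, y_1) = (19, 2): x_2 = 19·19 + 90·2·2 = 721; y_2 = 19·2 + 2·19 = 76.
  From (x_2, y_2) = (721, 76): x_3 = 19·721 + 90·2·76 = 27379; y_3 = 19·76 + 2·721 = 2886.
  From (x_3, y_3) = (27379, 2886): x_4 = 19·27379 + 90·2·2886 = 1039681; y_4 = 19·2886 + 2·27379 = 109592.
  From (x_4, y_4) = (1039681, 109592): x_5 = 19·1039681 + 90·2·109592 = 39480499; y_5 = 19·109592 + 2·1039681 = 4161610.
  From (x_5, y_5) = (39480499, 4161610): x_6 = 19·39480499 + 90·2·4161610 = 1499219281; y_6 = 19·4161610 + 2·39480499 = 158031588.
Step 3: Verify x_6² - 90·y_6² = 2247658452522156961 - 2247658452522156960 = 1 (should be 1). ✓

(x_1, y_1) = (19, 2); (x_6, y_6) = (1499219281, 158031588).


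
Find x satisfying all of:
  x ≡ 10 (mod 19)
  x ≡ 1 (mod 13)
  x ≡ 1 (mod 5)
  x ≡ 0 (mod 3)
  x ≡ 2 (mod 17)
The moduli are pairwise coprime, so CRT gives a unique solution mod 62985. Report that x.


Product of moduli M = 19 · 13 · 5 · 3 · 17 = 62985.
Merge one congruence at a time:
  Start: x ≡ 10 (mod 19).
  Combine with x ≡ 1 (mod 13); new modulus lcm = 247.
    Write x = 10 + 19·t and substitute into x ≡ 1 (mod 13): 19·t ≡ 1 − 10 = -9 (mod 13).
    Reduce coefficients mod 13: 6·t ≡ 4 (mod 13).
    The inverse of 6 mod 13 is 11 (since 6·11 = 66 = 5·13 + 1), so t ≡ 11·4 = 44 ≡ 5 (mod 13).
    Then x = 10 + 19·5 = 105, valid modulo lcm(19, 13) = 247: x ≡ 105 (mod 247).
  Combine with x ≡ 1 (mod 5); new modulus lcm = 1235.
    Write x = 105 + 247·t and substitute into x ≡ 1 (mod 5): 247·t ≡ 1 − 105 = -104 (mod 5).
    Reduce coefficients mod 5: 2·t ≡ 1 (mod 5).
    The inverse of 2 mod 5 is 3 (since 2·3 = 6 = 1·5 + 1), so t ≡ 3·1 = 3 ≡ 3 (mod 5).
    Then x = 105 + 247·3 = 846, valid modulo lcm(247, 5) = 1235: x ≡ 846 (mod 1235).
  Combine with x ≡ 0 (mod 3); new modulus lcm = 3705.
    Write x = 846 + 1235·t and substitute into x ≡ 0 (mod 3): 1235·t ≡ 0 − 846 = -846 (mod 3).
    Reduce coefficients mod 3: 2·t ≡ 0 (mod 3).
    The inverse of 2 mod 3 is 2 (since 2·2 = 4 = 1·3 + 1), so t ≡ 2·0 = 0 ≡ 0 (mod 3).
    Then x = 846 + 1235·0 = 846, valid modulo lcm(1235, 3) = 3705: x ≡ 846 (mod 3705).
  Combine with x ≡ 2 (mod 17); new modulus lcm = 62985.
    Write x = 846 + 3705·t and substitute into x ≡ 2 (mod 17): 3705·t ≡ 2 − 846 = -844 (mod 17).
    Reduce coefficients mod 17: 16·t ≡ 6 (mod 17).
    The inverse of 16 mod 17 is 16 (since 16·16 = 256 = 15·17 + 1), so t ≡ 16·6 = 96 ≡ 11 (mod 17).
    Then x = 846 + 3705·11 = 41601, valid modulo lcm(3705, 17) = 62985: x ≡ 41601 (mod 62985).
Verify against each original: 41601 mod 19 = 10, 41601 mod 13 = 1, 41601 mod 5 = 1, 41601 mod 3 = 0, 41601 mod 17 = 2.

x ≡ 41601 (mod 62985).


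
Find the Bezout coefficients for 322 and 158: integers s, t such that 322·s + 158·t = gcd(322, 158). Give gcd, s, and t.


Euclidean algorithm on (322, 158) — divide until remainder is 0:
  322 = 2 · 158 + 6
  158 = 26 · 6 + 2
  6 = 3 · 2 + 0
gcd(322, 158) = 2.
Track Bezout coefficients alongside the remainders: start with r₀ = 322 = a·1 + b·0 (s = 1, t = 0) and r₁ = 158 = a·0 + b·1 (s = 0, t = 1); each new remainder r_{k+1} = r_{k-1} − q_k·r_k inherits s_{k+1} = s_{k-1} − q_k·s_k, t_{k+1} = t_{k-1} − q_k·t_k, so r_k = a·s_k + b·t_k at every step:
  q = 2: r = 6, s = 1 − 2·0 = 1, t = 0 − 2·1 = -2  (check: 322·1 + 158·(-2) = 6)
  q = 26: r = 2, s = 0 − 26·1 = -26, t = 1 − 26·(-2) = 53  (check: 322·(-26) + 158·53 = 2)
The row with r = 2 (the gcd) gives the Bezout coefficients s = -26, t = 53.
Result: 322 · (-26) + 158 · (53) = 2.

gcd(322, 158) = 2; s = -26, t = 53 (check: 322·(-26) + 158·53 = 2).


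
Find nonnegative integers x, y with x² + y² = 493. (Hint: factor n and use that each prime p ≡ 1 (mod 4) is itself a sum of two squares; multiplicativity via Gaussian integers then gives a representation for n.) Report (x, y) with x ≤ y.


Step 1: Factor n = 493 = 17 · 29.
Step 2: Check the mod-4 condition on each prime factor: 17 ≡ 1 (mod 4), exponent 1; 29 ≡ 1 (mod 4), exponent 1.
All primes ≡ 3 (mod 4) appear to even exponent (or don't appear), so by the two-squares theorem n IS expressible as a sum of two squares.
Step 3: Build a representation. Here n = 17 · 29 is a product of primes ≡ 1 (mod 4). Each prime p ≡ 1 (mod 4) is itself a sum of two squares; find a² by testing p − a² for a perfect square:
  17: 17 − 1² = 16 = 4² ⇒ 17 = 1² + 4².
  29: 29 − 1² = 28, 29 − 2² = 25 = 5² ⇒ 29 = 2² + 5².
  Combine using the Brahmagupta–Fibonacci identity (a² + b²)(c² + d²) = (ac − bd)² + (ad + bc)² = (ac + bd)² + (ad − bc)²:
  17 · 29 = 493: from (1² + 4²)(2² + 5²), take (1·2 − 4·5, 1·5 + 4·2) = (2 − 20, 5 + 8) = (-18, 13); dropping signs (only squares matter) gives (18, 13); check 18² + 13² = 324 + 169 = 493 ✓.
Step 4: Order so x ≤ y and verify: 13² + 18² = 169 + 324 = 493 = n. ✓

n = 493 = 13² + 18² (one valid representation with x ≤ y).


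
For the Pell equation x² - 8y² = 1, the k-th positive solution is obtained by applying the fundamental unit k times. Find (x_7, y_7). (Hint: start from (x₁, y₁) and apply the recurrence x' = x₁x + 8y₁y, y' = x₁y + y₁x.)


Step 1: Find the fundamental solution (x₁, y₁) of x² - 8y² = 1.
  Expand √8 as a continued fraction. a₀ = ⌊√8⌋ = 2; iterate m_{k+1} = d_k·a_k − m_k, d_{k+1} = (8 − m_{k+1}²)/d_k, a_{k+1} = ⌊(a₀ + m_{k+1})/d_{k+1}⌋ (starting m₀ = 0, d₀ = 1), with convergents p_k = a_k·p_{k-1} + p_{k-2}, q_k = a_k·q_{k-1} + q_{k-2} (p₋₁ = 1, q₋₁ = 0):
  k = 0: a₀ = 2; p₀/q₀ = 2/1; p₀² − 8·q₀² = 4 − 8 = -4.
  k = 1: m = 2, d = 4, a = ⌊(2 + 2)/4⌋ = 1; p/q = (1·2 + 1)/(1·1 + 0) = 3/1; p² − 8·q² = 9 − 8 = 1.
  The first convergent with p² − 8·q² = 1 gives the fundamental solution (x₁, y₁) = (3, 1).
Step 2: Apply the recurrence (x_{n+1}, y_{n+1}) = (x₁x_n + 8y₁y_n, x₁y_n + y₁x_n) repeatedly.
  From (x_1, y_1) = (3, 1): x_2 = 3·3 + 8·1·1 = 17; y_2 = 3·1 + 1·3 = 6.
  From (x_2, y_2) = (17, 6): x_3 = 3·17 + 8·1·6 = 99; y_3 = 3·6 + 1·17 = 35.
  From (x_3, y_3) = (99, 35): x_4 = 3·99 + 8·1·35 = 577; y_4 = 3·35 + 1·99 = 204.
  From (x_4, y_4) = (577, 204): x_5 = 3·577 + 8·1·204 = 3363; y_5 = 3·204 + 1·577 = 1189.
  From (x_5, y_5) = (3363, 1189): x_6 = 3·3363 + 8·1·1189 = 19601; y_6 = 3·1189 + 1·3363 = 6930.
  From (x_6, y_6) = (19601, 6930): x_7 = 3·19601 + 8·1·6930 = 114243; y_7 = 3·6930 + 1·19601 = 40391.
Step 3: Verify x_7² - 8·y_7² = 13051463049 - 13051463048 = 1 (should be 1). ✓

(x_1, y_1) = (3, 1); (x_7, y_7) = (114243, 40391).


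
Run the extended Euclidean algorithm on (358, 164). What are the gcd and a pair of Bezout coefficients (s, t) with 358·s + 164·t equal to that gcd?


Euclidean algorithm on (358, 164) — divide until remainder is 0:
  358 = 2 · 164 + 30
  164 = 5 · 30 + 14
  30 = 2 · 14 + 2
  14 = 7 · 2 + 0
gcd(358, 164) = 2.
Track Bezout coefficients alongside the remainders: start with r₀ = 358 = a·1 + b·0 (s = 1, t = 0) and r₁ = 164 = a·0 + b·1 (s = 0, t = 1); each new remainder r_{k+1} = r_{k-1} − q_k·r_k inherits s_{k+1} = s_{k-1} − q_k·s_k, t_{k+1} = t_{k-1} − q_k·t_k, so r_k = a·s_k + b·t_k at every step:
  q = 2: r = 30, s = 1 − 2·0 = 1, t = 0 − 2·1 = -2  (check: 358·1 + 164·(-2) = 30)
  q = 5: r = 14, s = 0 − 5·1 = -5, t = 1 − 5·(-2) = 11  (check: 358·(-5) + 164·11 = 14)
  q = 2: r = 2, s = 1 − 2·(-5) = 11, t = -2 − 2·11 = -24  (check: 358·11 + 164·(-24) = 2)
The row with r = 2 (the gcd) gives the Bezout coefficients s = 11, t = -24.
Result: 358 · (11) + 164 · (-24) = 2.

gcd(358, 164) = 2; s = 11, t = -24 (check: 358·11 + 164·(-24) = 2).


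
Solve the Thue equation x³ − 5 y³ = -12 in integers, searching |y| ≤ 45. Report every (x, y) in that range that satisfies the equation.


The equation is x³ - 5y³ = -12. For fixed y, x³ = 5·y³ − 12, so a solution requires the RHS to be a perfect cube.
Strategy: iterate y from -45 to 45, compute RHS = 5·y³ − 12, and check whether it is a (positive or negative) perfect cube.
Check small values of y:
  y = 0: RHS = -12 is not a perfect cube.
  y = 1: RHS = -7 is not a perfect cube.
  y = -1: RHS = -17 is not a perfect cube.
  y = 2: RHS = 28 is not a perfect cube.
  y = -2: RHS = -52 is not a perfect cube.
  y = 3: RHS = 123 is not a perfect cube.
  y = -3: RHS = -147 is not a perfect cube.
Continuing the search up to |y| = 45 finds no solutions either.
No (x, y) in the scanned range satisfies the equation.

No integer solutions with |y| ≤ 45.


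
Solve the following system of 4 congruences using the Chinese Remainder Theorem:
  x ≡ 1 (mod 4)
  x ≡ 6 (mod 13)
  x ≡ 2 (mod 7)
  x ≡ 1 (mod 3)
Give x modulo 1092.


Product of moduli M = 4 · 13 · 7 · 3 = 1092.
Merge one congruence at a time:
  Start: x ≡ 1 (mod 4).
  Combine with x ≡ 6 (mod 13); new modulus lcm = 52.
    Write x = 1 + 4·t and substitute into x ≡ 6 (mod 13): 4·t ≡ 6 − 1 = 5 (mod 13).
    The inverse of 4 mod 13 is 10 (since 4·10 = 40 = 3·13 + 1), so t ≡ 10·5 = 50 ≡ 11 (mod 13).
    Then x = 1 + 4·11 = 45, valid modulo lcm(4, 13) = 52: x ≡ 45 (mod 52).
  Combine with x ≡ 2 (mod 7); new modulus lcm = 364.
    Write x = 45 + 52·t and substitute into x ≡ 2 (mod 7): 52·t ≡ 2 − 45 = -43 (mod 7).
    Reduce coefficients mod 7: 3·t ≡ 6 (mod 7).
    The inverse of 3 mod 7 is 5 (since 3·5 = 15 = 2·7 + 1), so t ≡ 5·6 = 30 ≡ 2 (mod 7).
    Then x = 45 + 52·2 = 149, valid modulo lcm(52, 7) = 364: x ≡ 149 (mod 364).
  Combine with x ≡ 1 (mod 3); new modulus lcm = 1092.
    Write x = 149 + 364·t and substitute into x ≡ 1 (mod 3): 364·t ≡ 1 − 149 = -148 (mod 3).
    Reduce coefficients mod 3: 1·t ≡ 2 (mod 3).
    So t ≡ 2 (mod 3).
    Then x = 149 + 364·2 = 877, valid modulo lcm(364, 3) = 1092: x ≡ 877 (mod 1092).
Verify against each original: 877 mod 4 = 1, 877 mod 13 = 6, 877 mod 7 = 2, 877 mod 3 = 1.

x ≡ 877 (mod 1092).


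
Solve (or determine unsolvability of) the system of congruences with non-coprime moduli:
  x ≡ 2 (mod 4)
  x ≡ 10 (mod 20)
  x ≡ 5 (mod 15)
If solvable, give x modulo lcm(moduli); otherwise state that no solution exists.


Moduli 4, 20, 15 are not pairwise coprime, so CRT works modulo lcm(m_i) when all pairwise compatibility conditions hold.
Pairwise compatibility: gcd(m_i, m_j) must divide a_i - a_j for every pair.
Merge one congruence at a time:
  Start: x ≡ 2 (mod 4).
  Combine with x ≡ 10 (mod 20): gcd(4, 20) = 4; 10 - 2 = 8, which IS divisible by 4, so compatible.
    Write x = 2 + 4·t and substitute into x ≡ 10 (mod 20): 4·t ≡ 10 − 2 = 8 (mod 20).
    Divide the congruence (and modulus) by g = 4: 1·t ≡ 2 (mod 5).
    So t ≡ 2 (mod 5).
    Then x = 2 + 4·2 = 10, valid modulo lcm(4, 20) = 20: x ≡ 10 (mod 20).
  Combine with x ≡ 5 (mod 15): gcd(20, 15) = 5; 5 - 10 = -5, which IS divisible by 5, so compatible.
    Write x = 10 + 20·t and substitute into x ≡ 5 (mod 15): 20·t ≡ 5 − 10 = -5 (mod 15).
    Divide the congruence (and modulus) by g = 5: 4·t ≡ -1 (mod 3).
    Reduce coefficients mod 3: 1·t ≡ 2 (mod 3).
    So t ≡ 2 (mod 3).
    Then x = 10 + 20·2 = 50, valid modulo lcm(20, 15) = 60: x ≡ 50 (mod 60).
Verify: 50 mod 4 = 2, 50 mod 20 = 10, 50 mod 15 = 5.

x ≡ 50 (mod 60).


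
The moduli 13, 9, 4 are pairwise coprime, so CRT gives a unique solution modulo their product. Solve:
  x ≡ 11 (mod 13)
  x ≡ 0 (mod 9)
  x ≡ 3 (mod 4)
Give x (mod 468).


Moduli 13, 9, 4 are pairwise coprime; by CRT there is a unique solution modulo M = 13 · 9 · 4 = 468.
Solve pairwise, accumulating the modulus:
  Start with x ≡ 11 (mod 13).
  Combine with x ≡ 0 (mod 9): since gcd(13, 9) = 1, we get a unique residue mod 117.
    Write x = 11 + 13·t and substitute into x ≡ 0 (mod 9): 13·t ≡ 0 − 11 = -11 (mod 9).
    Reduce coefficients mod 9: 4·t ≡ 7 (mod 9).
    The inverse of 4 mod 9 is 7 (since 4·7 = 28 = 3·9 + 1), so t ≡ 7·7 = 49 ≡ 4 (mod 9).
    Then x = 11 + 13·4 = 63, valid modulo lcm(13, 9) = 117: x ≡ 63 (mod 117).
  Combine with x ≡ 3 (mod 4): since gcd(117, 4) = 1, we get a unique residue mod 468.
    Write x = 63 + 117·t and substitute into x ≡ 3 (mod 4): 117·t ≡ 3 − 63 = -60 (mod 4).
    Reduce coefficients mod 4: 1·t ≡ 0 (mod 4).
    So t ≡ 0 (mod 4).
    Then x = 63 + 117·0 = 63, valid modulo lcm(117, 4) = 468: x ≡ 63 (mod 468).
Verify: 63 mod 13 = 11 ✓, 63 mod 9 = 0 ✓, 63 mod 4 = 3 ✓.

x ≡ 63 (mod 468).


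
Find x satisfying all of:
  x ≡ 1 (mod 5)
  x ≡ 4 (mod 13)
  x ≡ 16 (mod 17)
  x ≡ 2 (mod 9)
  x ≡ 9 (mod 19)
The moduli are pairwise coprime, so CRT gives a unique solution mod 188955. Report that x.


Product of moduli M = 5 · 13 · 17 · 9 · 19 = 188955.
Merge one congruence at a time:
  Start: x ≡ 1 (mod 5).
  Combine with x ≡ 4 (mod 13); new modulus lcm = 65.
    Write x = 1 + 5·t and substitute into x ≡ 4 (mod 13): 5·t ≡ 4 − 1 = 3 (mod 13).
    The inverse of 5 mod 13 is 8 (since 5·8 = 40 = 3·13 + 1), so t ≡ 8·3 = 24 ≡ 11 (mod 13).
    Then x = 1 + 5·11 = 56, valid modulo lcm(5, 13) = 65: x ≡ 56 (mod 65).
  Combine with x ≡ 16 (mod 17); new modulus lcm = 1105.
    Write x = 56 + 65·t and substitute into x ≡ 16 (mod 17): 65·t ≡ 16 − 56 = -40 (mod 17).
    Reduce coefficients mod 17: 14·t ≡ 11 (mod 17).
    The inverse of 14 mod 17 is 11 (since 14·11 = 154 = 9·17 + 1), so t ≡ 11·11 = 121 ≡ 2 (mod 17).
    Then x = 56 + 65·2 = 186, valid modulo lcm(65, 17) = 1105: x ≡ 186 (mod 1105).
  Combine with x ≡ 2 (mod 9); new modulus lcm = 9945.
    Write x = 186 + 1105·t and substitute into x ≡ 2 (mod 9): 1105·t ≡ 2 − 186 = -184 (mod 9).
    Reduce coefficients mod 9: 7·t ≡ 5 (mod 9).
    The inverse of 7 mod 9 is 4 (since 7·4 = 28 = 3·9 + 1), so t ≡ 4·5 = 20 ≡ 2 (mod 9).
    Then x = 186 + 1105·2 = 2396, valid modulo lcm(1105, 9) = 9945: x ≡ 2396 (mod 9945).
  Combine with x ≡ 9 (mod 19); new modulus lcm = 188955.
    Write x = 2396 + 9945·t and substitute into x ≡ 9 (mod 19): 9945·t ≡ 9 − 2396 = -2387 (mod 19).
    Reduce coefficients mod 19: 8·t ≡ 7 (mod 19).
    The inverse of 8 mod 19 is 12 (since 8·12 = 96 = 5·19 + 1), so t ≡ 12·7 = 84 ≡ 8 (mod 19).
    Then x = 2396 + 9945·8 = 81956, valid modulo lcm(9945, 19) = 188955: x ≡ 81956 (mod 188955).
Verify against each original: 81956 mod 5 = 1, 81956 mod 13 = 4, 81956 mod 17 = 16, 81956 mod 9 = 2, 81956 mod 19 = 9.

x ≡ 81956 (mod 188955).


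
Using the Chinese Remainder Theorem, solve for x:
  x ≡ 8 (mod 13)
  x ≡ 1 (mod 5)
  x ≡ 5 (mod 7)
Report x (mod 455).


Moduli 13, 5, 7 are pairwise coprime; by CRT there is a unique solution modulo M = 13 · 5 · 7 = 455.
Solve pairwise, accumulating the modulus:
  Start with x ≡ 8 (mod 13).
  Combine with x ≡ 1 (mod 5): since gcd(13, 5) = 1, we get a unique residue mod 65.
    Write x = 8 + 13·t and substitute into x ≡ 1 (mod 5): 13·t ≡ 1 − 8 = -7 (mod 5).
    Reduce coefficients mod 5: 3·t ≡ 3 (mod 5).
    The inverse of 3 mod 5 is 2 (since 3·2 = 6 = 1·5 + 1), so t ≡ 2·3 = 6 ≡ 1 (mod 5).
    Then x = 8 + 13·1 = 21, valid modulo lcm(13, 5) = 65: x ≡ 21 (mod 65).
  Combine with x ≡ 5 (mod 7): since gcd(65, 7) = 1, we get a unique residue mod 455.
    Write x = 21 + 65·t and substitute into x ≡ 5 (mod 7): 65·t ≡ 5 − 21 = -16 (mod 7).
    Reduce coefficients mod 7: 2·t ≡ 5 (mod 7).
    The inverse of 2 mod 7 is 4 (since 2·4 = 8 = 1·7 + 1), so t ≡ 4·5 = 20 ≡ 6 (mod 7).
    Then x = 21 + 65·6 = 411, valid modulo lcm(65, 7) = 455: x ≡ 411 (mod 455).
Verify: 411 mod 13 = 8 ✓, 411 mod 5 = 1 ✓, 411 mod 7 = 5 ✓.

x ≡ 411 (mod 455).


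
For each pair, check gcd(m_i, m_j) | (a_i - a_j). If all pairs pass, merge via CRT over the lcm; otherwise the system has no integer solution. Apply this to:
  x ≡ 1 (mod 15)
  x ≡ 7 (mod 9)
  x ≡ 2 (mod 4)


Moduli 15, 9, 4 are not pairwise coprime, so CRT works modulo lcm(m_i) when all pairwise compatibility conditions hold.
Pairwise compatibility: gcd(m_i, m_j) must divide a_i - a_j for every pair.
Merge one congruence at a time:
  Start: x ≡ 1 (mod 15).
  Combine with x ≡ 7 (mod 9): gcd(15, 9) = 3; 7 - 1 = 6, which IS divisible by 3, so compatible.
    Write x = 1 + 15·t and substitute into x ≡ 7 (mod 9): 15·t ≡ 7 − 1 = 6 (mod 9).
    Divide the congruence (and modulus) by g = 3: 5·t ≡ 2 (mod 3).
    Reduce coefficients mod 3: 2·t ≡ 2 (mod 3).
    The inverse of 2 mod 3 is 2 (since 2·2 = 4 = 1·3 + 1), so t ≡ 2·2 = 4 ≡ 1 (mod 3).
    Then x = 1 + 15·1 = 16, valid modulo lcm(15, 9) = 45: x ≡ 16 (mod 45).
  Combine with x ≡ 2 (mod 4): gcd(45, 4) = 1; 2 - 16 = -14, which IS divisible by 1, so compatible.
    Write x = 16 + 45·t and substitute into x ≡ 2 (mod 4): 45·t ≡ 2 − 16 = -14 (mod 4).
    Reduce coefficients mod 4: 1·t ≡ 2 (mod 4).
    So t ≡ 2 (mod 4).
    Then x = 16 + 45·2 = 106, valid modulo lcm(45, 4) = 180: x ≡ 106 (mod 180).
Verify: 106 mod 15 = 1, 106 mod 9 = 7, 106 mod 4 = 2.

x ≡ 106 (mod 180).


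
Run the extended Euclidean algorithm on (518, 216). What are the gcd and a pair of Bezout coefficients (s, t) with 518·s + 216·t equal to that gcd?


Euclidean algorithm on (518, 216) — divide until remainder is 0:
  518 = 2 · 216 + 86
  216 = 2 · 86 + 44
  86 = 1 · 44 + 42
  44 = 1 · 42 + 2
  42 = 21 · 2 + 0
gcd(518, 216) = 2.
Track Bezout coefficients alongside the remainders: start with r₀ = 518 = a·1 + b·0 (s = 1, t = 0) and r₁ = 216 = a·0 + b·1 (s = 0, t = 1); each new remainder r_{k+1} = r_{k-1} − q_k·r_k inherits s_{k+1} = s_{k-1} − q_k·s_k, t_{k+1} = t_{k-1} − q_k·t_k, so r_k = a·s_k + b·t_k at every step:
  q = 2: r = 86, s = 1 − 2·0 = 1, t = 0 − 2·1 = -2  (check: 518·1 + 216·(-2) = 86)
  q = 2: r = 44, s = 0 − 2·1 = -2, t = 1 − 2·(-2) = 5  (check: 518·(-2) + 216·5 = 44)
  q = 1: r = 42, s = 1 − 1·(-2) = 3, t = -2 − 1·5 = -7  (check: 518·3 + 216·(-7) = 42)
  q = 1: r = 2, s = -2 − 1·3 = -5, t = 5 − 1·(-7) = 12  (check: 518·(-5) + 216·12 = 2)
The row with r = 2 (the gcd) gives the Bezout coefficients s = -5, t = 12.
Result: 518 · (-5) + 216 · (12) = 2.

gcd(518, 216) = 2; s = -5, t = 12 (check: 518·(-5) + 216·12 = 2).


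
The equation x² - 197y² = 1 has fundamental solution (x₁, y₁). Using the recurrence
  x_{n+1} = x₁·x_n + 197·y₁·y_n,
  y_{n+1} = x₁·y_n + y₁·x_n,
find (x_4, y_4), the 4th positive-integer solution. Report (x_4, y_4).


Step 1: Find the fundamental solution (x₁, y₁) of x² - 197y² = 1.
  Expand √197 as a continued fraction. a₀ = ⌊√197⌋ = 14; iterate m_{k+1} = d_k·a_k − m_k, d_{k+1} = (197 − m_{k+1}²)/d_k, a_{k+1} = ⌊(a₀ + m_{k+1})/d_{k+1}⌋ (starting m₀ = 0, d₀ = 1), with convergents p_k = a_k·p_{k-1} + p_{k-2}, q_k = a_k·q_{k-1} + q_{k-2} (p₋₁ = 1, q₋₁ = 0):
  k = 0: a₀ = 14; p₀/q₀ = 14/1; p₀² − 197·q₀² = 196 − 197 = -1.
  k = 1: m = 14, d = 1, a = ⌊(14 + 14)/1⌋ = 28; p/q = (28·14 + 1)/(28·1 + 0) = 393/28; p² − 197·q² = 154449 − 154448 = 1.
  The first convergent with p² − 197·q² = 1 gives the fundamental solution (x₁, y₁) = (393, 28).
Step 2: Apply the recurrence (x_{n+1}, y_{n+1}) = (x₁x_n + 197y₁y_n, x₁y_n + y₁x_n) repeatedly.
  From (x_1, y_1) = (393, 28): x_2 = 393·393 + 197·28·28 = 308897; y_2 = 393·28 + 28·393 = 22008.
  From (x_2, y_2) = (308897, 22008): x_3 = 393·308897 + 197·28·22008 = 242792649; y_3 = 393·22008 + 28·308897 = 17298260.
  From (x_3, y_3) = (242792649, 17298260): x_4 = 393·242792649 + 197·28·17298260 = 190834713217; y_4 = 393·17298260 + 28·242792649 = 13596410352.
Step 3: Verify x_4² - 197·y_4² = 36417887768614634489089 - 36417887768614634489088 = 1 (should be 1). ✓

(x_1, y_1) = (393, 28); (x_4, y_4) = (190834713217, 13596410352).


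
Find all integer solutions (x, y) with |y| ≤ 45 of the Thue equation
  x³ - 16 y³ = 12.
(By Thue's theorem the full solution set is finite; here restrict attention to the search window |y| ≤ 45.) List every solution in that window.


The equation is x³ - 16y³ = 12. For fixed y, x³ = 16·y³ + 12, so a solution requires the RHS to be a perfect cube.
Strategy: iterate y from -45 to 45, compute RHS = 16·y³ + 12, and check whether it is a (positive or negative) perfect cube.
Check small values of y:
  y = 0: RHS = 12 is not a perfect cube.
  y = 1: RHS = 28 is not a perfect cube.
  y = -1: RHS = -4 is not a perfect cube.
  y = 2: RHS = 140 is not a perfect cube.
  y = -2: RHS = -116 is not a perfect cube.
  y = 3: RHS = 444 is not a perfect cube.
  y = -3: RHS = -420 is not a perfect cube.
Continuing the search up to |y| = 45 finds no solutions either.
No (x, y) in the scanned range satisfies the equation.

No integer solutions with |y| ≤ 45.


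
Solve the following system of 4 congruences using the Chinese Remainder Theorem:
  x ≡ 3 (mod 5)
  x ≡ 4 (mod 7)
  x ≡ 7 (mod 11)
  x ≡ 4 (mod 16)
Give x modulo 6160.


Product of moduli M = 5 · 7 · 11 · 16 = 6160.
Merge one congruence at a time:
  Start: x ≡ 3 (mod 5).
  Combine with x ≡ 4 (mod 7); new modulus lcm = 35.
    Write x = 3 + 5·t and substitute into x ≡ 4 (mod 7): 5·t ≡ 4 − 3 = 1 (mod 7).
    The inverse of 5 mod 7 is 3 (since 5·3 = 15 = 2·7 + 1), so t ≡ 3·1 = 3 ≡ 3 (mod 7).
    Then x = 3 + 5·3 = 18, valid modulo lcm(5, 7) = 35: x ≡ 18 (mod 35).
  Combine with x ≡ 7 (mod 11); new modulus lcm = 385.
    Write x = 18 + 35·t and substitute into x ≡ 7 (mod 11): 35·t ≡ 7 − 18 = -11 (mod 11).
    Reduce coefficients mod 11: 2·t ≡ 0 (mod 11).
    The inverse of 2 mod 11 is 6 (since 2·6 = 12 = 1·11 + 1), so t ≡ 6·0 = 0 ≡ 0 (mod 11).
    Then x = 18 + 35·0 = 18, valid modulo lcm(35, 11) = 385: x ≡ 18 (mod 385).
  Combine with x ≡ 4 (mod 16); new modulus lcm = 6160.
    Write x = 18 + 385·t and substitute into x ≡ 4 (mod 16): 385·t ≡ 4 − 18 = -14 (mod 16).
    Reduce coefficients mod 16: 1·t ≡ 2 (mod 16).
    So t ≡ 2 (mod 16).
    Then x = 18 + 385·2 = 788, valid modulo lcm(385, 16) = 6160: x ≡ 788 (mod 6160).
Verify against each original: 788 mod 5 = 3, 788 mod 7 = 4, 788 mod 11 = 7, 788 mod 16 = 4.

x ≡ 788 (mod 6160).


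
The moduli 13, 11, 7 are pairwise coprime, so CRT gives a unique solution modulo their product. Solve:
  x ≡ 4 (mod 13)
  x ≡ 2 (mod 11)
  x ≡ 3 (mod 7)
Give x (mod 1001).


Moduli 13, 11, 7 are pairwise coprime; by CRT there is a unique solution modulo M = 13 · 11 · 7 = 1001.
Solve pairwise, accumulating the modulus:
  Start with x ≡ 4 (mod 13).
  Combine with x ≡ 2 (mod 11): since gcd(13, 11) = 1, we get a unique residue mod 143.
    Write x = 4 + 13·t and substitute into x ≡ 2 (mod 11): 13·t ≡ 2 − 4 = -2 (mod 11).
    Reduce coefficients mod 11: 2·t ≡ 9 (mod 11).
    The inverse of 2 mod 11 is 6 (since 2·6 = 12 = 1·11 + 1), so t ≡ 6·9 = 54 ≡ 10 (mod 11).
    Then x = 4 + 13·10 = 134, valid modulo lcm(13, 11) = 143: x ≡ 134 (mod 143).
  Combine with x ≡ 3 (mod 7): since gcd(143, 7) = 1, we get a unique residue mod 1001.
    Write x = 134 + 143·t and substitute into x ≡ 3 (mod 7): 143·t ≡ 3 − 134 = -131 (mod 7).
    Reduce coefficients mod 7: 3·t ≡ 2 (mod 7).
    The inverse of 3 mod 7 is 5 (since 3·5 = 15 = 2·7 + 1), so t ≡ 5·2 = 10 ≡ 3 (mod 7).
    Then x = 134 + 143·3 = 563, valid modulo lcm(143, 7) = 1001: x ≡ 563 (mod 1001).
Verify: 563 mod 13 = 4 ✓, 563 mod 11 = 2 ✓, 563 mod 7 = 3 ✓.

x ≡ 563 (mod 1001).


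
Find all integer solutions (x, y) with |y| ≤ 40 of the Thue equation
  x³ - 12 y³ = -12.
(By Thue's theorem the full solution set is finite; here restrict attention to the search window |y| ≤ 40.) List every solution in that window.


The equation is x³ - 12y³ = -12. For fixed y, x³ = 12·y³ − 12, so a solution requires the RHS to be a perfect cube.
Strategy: iterate y from -40 to 40, compute RHS = 12·y³ − 12, and check whether it is a (positive or negative) perfect cube.
Check small values of y:
  y = 0: RHS = -12 is not a perfect cube.
  y = 1: RHS = 0 = (0)³ ⇒ x = 0 works.
  y = -1: RHS = -24 is not a perfect cube.
  y = 2: RHS = 84 is not a perfect cube.
  y = -2: RHS = -108 is not a perfect cube.
  y = 3: RHS = 312 is not a perfect cube.
  y = -3: RHS = -336 is not a perfect cube.
Continuing the search up to |y| = 40 finds no further solutions beyond those listed.
Collected solutions: (0, 1).

Solutions (with |y| ≤ 40): (0, 1).


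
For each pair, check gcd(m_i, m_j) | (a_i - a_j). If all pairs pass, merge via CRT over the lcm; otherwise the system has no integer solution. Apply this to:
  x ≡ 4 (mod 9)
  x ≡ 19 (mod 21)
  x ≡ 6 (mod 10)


Moduli 9, 21, 10 are not pairwise coprime, so CRT works modulo lcm(m_i) when all pairwise compatibility conditions hold.
Pairwise compatibility: gcd(m_i, m_j) must divide a_i - a_j for every pair.
Merge one congruence at a time:
  Start: x ≡ 4 (mod 9).
  Combine with x ≡ 19 (mod 21): gcd(9, 21) = 3; 19 - 4 = 15, which IS divisible by 3, so compatible.
    Write x = 4 + 9·t and substitute into x ≡ 19 (mod 21): 9·t ≡ 19 − 4 = 15 (mod 21).
    Divide the congruence (and modulus) by g = 3: 3·t ≡ 5 (mod 7).
    The inverse of 3 mod 7 is 5 (since 3·5 = 15 = 2·7 + 1), so t ≡ 5·5 = 25 ≡ 4 (mod 7).
    Then x = 4 + 9·4 = 40, valid modulo lcm(9, 21) = 63: x ≡ 40 (mod 63).
  Combine with x ≡ 6 (mod 10): gcd(63, 10) = 1; 6 - 40 = -34, which IS divisible by 1, so compatible.
    Write x = 40 + 63·t and substitute into x ≡ 6 (mod 10): 63·t ≡ 6 − 40 = -34 (mod 10).
    Reduce coefficients mod 10: 3·t ≡ 6 (mod 10).
    The inverse of 3 mod 10 is 7 (since 3·7 = 21 = 2·10 + 1), so t ≡ 7·6 = 42 ≡ 2 (mod 10).
    Then x = 40 + 63·2 = 166, valid modulo lcm(63, 10) = 630: x ≡ 166 (mod 630).
Verify: 166 mod 9 = 4, 166 mod 21 = 19, 166 mod 10 = 6.

x ≡ 166 (mod 630).


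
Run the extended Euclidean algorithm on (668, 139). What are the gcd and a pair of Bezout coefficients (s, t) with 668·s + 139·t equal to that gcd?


Euclidean algorithm on (668, 139) — divide until remainder is 0:
  668 = 4 · 139 + 112
  139 = 1 · 112 + 27
  112 = 4 · 27 + 4
  27 = 6 · 4 + 3
  4 = 1 · 3 + 1
  3 = 3 · 1 + 0
gcd(668, 139) = 1.
Track Bezout coefficients alongside the remainders: start with r₀ = 668 = a·1 + b·0 (s = 1, t = 0) and r₁ = 139 = a·0 + b·1 (s = 0, t = 1); each new remainder r_{k+1} = r_{k-1} − q_k·r_k inherits s_{k+1} = s_{k-1} − q_k·s_k, t_{k+1} = t_{k-1} − q_k·t_k, so r_k = a·s_k + b·t_k at every step:
  q = 4: r = 112, s = 1 − 4·0 = 1, t = 0 − 4·1 = -4  (check: 668·1 + 139·(-4) = 112)
  q = 1: r = 27, s = 0 − 1·1 = -1, t = 1 − 1·(-4) = 5  (check: 668·(-1) + 139·5 = 27)
  q = 4: r = 4, s = 1 − 4·(-1) = 5, t = -4 − 4·5 = -24  (check: 668·5 + 139·(-24) = 4)
  q = 6: r = 3, s = -1 − 6·5 = -31, t = 5 − 6·(-24) = 149  (check: 668·(-31) + 139·149 = 3)
  q = 1: r = 1, s = 5 − 1·(-31) = 36, t = -24 − 1·149 = -173  (check: 668·36 + 139·(-173) = 1)
The row with r = 1 (the gcd) gives the Bezout coefficients s = 36, t = -173.
Result: 668 · (36) + 139 · (-173) = 1.

gcd(668, 139) = 1; s = 36, t = -173 (check: 668·36 + 139·(-173) = 1).


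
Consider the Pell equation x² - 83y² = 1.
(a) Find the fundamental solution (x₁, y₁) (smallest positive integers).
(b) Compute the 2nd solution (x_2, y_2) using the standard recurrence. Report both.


Step 1: Find the fundamental solution (x₁, y₁) of x² - 83y² = 1.
  Expand √83 as a continued fraction. a₀ = ⌊√83⌋ = 9; iterate m_{k+1} = d_k·a_k − m_k, d_{k+1} = (83 − m_{k+1}²)/d_k, a_{k+1} = ⌊(a₀ + m_{k+1})/d_{k+1}⌋ (starting m₀ = 0, d₀ = 1), with convergents p_k = a_k·p_{k-1} + p_{k-2}, q_k = a_k·q_{k-1} + q_{k-2} (p₋₁ = 1, q₋₁ = 0):
  k = 0: a₀ = 9; p₀/q₀ = 9/1; p₀² − 83·q₀² = 81 − 83 = -2.
  k = 1: m = 9, d = 2, a = ⌊(9 + 9)/2⌋ = 9; p/q = (9·9 + 1)/(9·1 + 0) = 82/9; p² − 83·q² = 6724 − 6723 = 1.
  The first convergent with p² − 83·q² = 1 gives the fundamental solution (x₁, y₁) = (82, 9).
Step 2: Apply the recurrence (x_{n+1}, y_{n+1}) = (x₁x_n + 83y₁y_n, x₁y_n + y₁x_n) repeatedly.
  From (x_1, y_1) = (82, 9): x_2 = 82·82 + 83·9·9 = 13447; y_2 = 82·9 + 9·82 = 1476.
Step 3: Verify x_2² - 83·y_2² = 180821809 - 180821808 = 1 (should be 1). ✓

(x_1, y_1) = (82, 9); (x_2, y_2) = (13447, 1476).
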